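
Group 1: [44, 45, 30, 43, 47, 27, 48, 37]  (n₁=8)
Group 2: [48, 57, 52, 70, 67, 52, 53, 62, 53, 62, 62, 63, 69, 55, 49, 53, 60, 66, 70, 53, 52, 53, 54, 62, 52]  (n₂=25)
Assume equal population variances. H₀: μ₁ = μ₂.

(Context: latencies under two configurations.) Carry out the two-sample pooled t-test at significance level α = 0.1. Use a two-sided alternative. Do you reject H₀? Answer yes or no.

reject H₀: yes

x̄₁=40.125, s₁=7.936, n₁=8
x̄₂=57.960, s₂=6.840, n₂=25
s_p² = [7·7.936² + 24·6.840²]/31 = 50.4463
SE = √(s_p²·(1/8+1/25)) = 2.8851
t = (40.125−57.960)/2.8851 = -6.1818
df = 31
p-value (two-sided) = 0.00000
At α=0.1: p < α → reject H₀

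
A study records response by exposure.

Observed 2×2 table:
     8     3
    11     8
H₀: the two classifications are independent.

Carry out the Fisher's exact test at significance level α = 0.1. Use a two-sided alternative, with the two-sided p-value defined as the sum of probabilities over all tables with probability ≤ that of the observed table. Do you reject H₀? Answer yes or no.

reject H₀: no

Margins: r₁=11, r₂=19, c₁=19, c₂=11, n=30
p_obs = C(11,8)·C(19,11)/C(30,19); sum pmf over tables with pmf ≤ p_obs
p-value (two-sided) = 0.46615
At α=0.1: p ≥ α → fail to reject H₀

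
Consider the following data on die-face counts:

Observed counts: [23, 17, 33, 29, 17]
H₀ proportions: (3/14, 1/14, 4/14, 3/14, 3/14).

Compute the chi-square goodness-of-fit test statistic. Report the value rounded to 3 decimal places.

test statistic = 12.088

n = 119; E_i = n·p_i = [25.50, 8.50, 34.00, 25.50, 25.50]
χ² = (23−25.50)²/25.50 + (17−8.50)²/8.50 + (33−34.00)²/34.00 + (29−25.50)²/25.50 + (17−25.50)²/25.50 = 12.0882
df = 4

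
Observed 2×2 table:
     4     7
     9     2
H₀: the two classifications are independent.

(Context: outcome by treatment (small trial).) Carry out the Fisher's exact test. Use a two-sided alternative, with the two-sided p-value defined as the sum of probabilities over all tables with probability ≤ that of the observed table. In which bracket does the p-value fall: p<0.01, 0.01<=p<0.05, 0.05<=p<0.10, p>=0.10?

Margins: r₁=11, r₂=11, c₁=13, c₂=9, n=22
p_obs = C(11,4)·C(11,9)/C(22,13); sum pmf over tables with pmf ≤ p_obs
p-value (two-sided) = 0.08050
→ bracket: 0.05<=p<0.10

p-value bracket: 0.05<=p<0.10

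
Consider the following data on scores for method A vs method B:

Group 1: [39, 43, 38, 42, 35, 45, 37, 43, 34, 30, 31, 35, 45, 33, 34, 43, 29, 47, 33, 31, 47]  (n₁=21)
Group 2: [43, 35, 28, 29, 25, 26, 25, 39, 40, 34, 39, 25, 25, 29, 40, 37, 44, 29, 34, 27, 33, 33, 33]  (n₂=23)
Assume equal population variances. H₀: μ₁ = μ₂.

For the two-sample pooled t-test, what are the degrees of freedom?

df = n₁ + n₂ − 2 = 21 + 23 − 2 = 42

degrees of freedom = 42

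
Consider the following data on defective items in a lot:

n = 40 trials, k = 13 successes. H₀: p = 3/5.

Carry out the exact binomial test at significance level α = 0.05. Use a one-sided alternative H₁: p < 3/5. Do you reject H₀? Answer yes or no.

Exact binomial: n=40, k=13, p₀=3/5=0.6000
P(X≤13) from Σ C(n,i)·p₀^i·(1−p₀)^(n−i)
p-value (one-sided, H₁ less) = 0.00040
At α=0.05: p < α → reject H₀

reject H₀: yes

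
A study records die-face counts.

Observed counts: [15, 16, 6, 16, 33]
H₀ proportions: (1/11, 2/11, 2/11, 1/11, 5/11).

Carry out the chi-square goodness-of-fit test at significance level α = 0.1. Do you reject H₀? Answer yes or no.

n = 86; E_i = n·p_i = [7.82, 15.64, 15.64, 7.82, 39.09]
χ² = (15−7.82)²/7.82 + (16−15.64)²/15.64 + (6−15.64)²/15.64 + (16−7.82)²/7.82 + (33−39.09)²/39.09 = 22.0558
df = 4
p-value (upper-tail) = 0.00020
At α=0.1: p < α → reject H₀

reject H₀: yes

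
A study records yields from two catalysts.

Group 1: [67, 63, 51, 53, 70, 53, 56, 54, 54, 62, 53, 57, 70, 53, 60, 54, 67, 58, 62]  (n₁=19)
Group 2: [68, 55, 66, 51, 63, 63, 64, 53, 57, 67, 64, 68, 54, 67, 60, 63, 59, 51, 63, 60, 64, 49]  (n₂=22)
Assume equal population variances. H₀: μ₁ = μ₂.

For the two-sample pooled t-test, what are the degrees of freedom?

degrees of freedom = 39

df = n₁ + n₂ − 2 = 19 + 22 − 2 = 39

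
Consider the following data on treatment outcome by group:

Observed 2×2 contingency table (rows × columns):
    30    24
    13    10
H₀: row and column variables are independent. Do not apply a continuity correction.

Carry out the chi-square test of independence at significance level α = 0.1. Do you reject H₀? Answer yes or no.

Row totals [54, 23], col totals [43, 34], n=77
χ² = (30−30.16)²/30.16 + (24−23.84)²/23.84 + (13−12.84)²/12.84 + (10−10.16)²/10.16 = 0.0061
df = 1
p-value (upper-tail) = 0.93771
At α=0.1: p ≥ α → fail to reject H₀

reject H₀: no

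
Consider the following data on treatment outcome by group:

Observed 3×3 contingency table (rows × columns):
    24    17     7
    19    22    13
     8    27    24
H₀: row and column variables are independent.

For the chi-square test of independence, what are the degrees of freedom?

degrees of freedom = 4

df = (r−1)(c−1) = (3−1)·(3−1) = 4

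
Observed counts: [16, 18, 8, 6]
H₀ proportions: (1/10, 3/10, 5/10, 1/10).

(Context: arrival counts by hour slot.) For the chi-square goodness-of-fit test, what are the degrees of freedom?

degrees of freedom = 3

df = k − 1 = 4 − 1 = 3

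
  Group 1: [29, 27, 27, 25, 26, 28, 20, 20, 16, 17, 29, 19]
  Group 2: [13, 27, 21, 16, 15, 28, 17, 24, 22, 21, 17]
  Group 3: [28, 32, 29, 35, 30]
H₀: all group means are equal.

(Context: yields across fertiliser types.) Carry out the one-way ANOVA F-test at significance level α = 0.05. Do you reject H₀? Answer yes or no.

Group means [23.58, 20.09, 30.80], grand mean 23.500
SSB = Σnᵢ(x̄ᵢ−x̄)² = 394.374; SSW = ΣΣ(x−x̄ᵢ)² = 530.626
MSB = 394.374/2 = 197.1871; MSW = 530.626/25 = 21.2250
F = MSB/MSW = 9.2903
df = (2, 25)
p-value (upper-tail) = 0.00096
At α=0.05: p < α → reject H₀

reject H₀: yes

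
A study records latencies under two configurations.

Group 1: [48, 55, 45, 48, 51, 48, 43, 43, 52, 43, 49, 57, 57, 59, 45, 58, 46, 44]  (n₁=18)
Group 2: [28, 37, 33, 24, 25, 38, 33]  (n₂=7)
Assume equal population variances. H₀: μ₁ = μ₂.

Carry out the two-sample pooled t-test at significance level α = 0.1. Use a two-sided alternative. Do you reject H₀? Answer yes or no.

reject H₀: yes

x̄₁=49.500, s₁=5.586, n₁=18
x̄₂=31.143, s₂=5.581, n₂=7
s_p² = [17·5.586² + 6·5.581²]/23 = 31.1894
SE = √(s_p²·(1/18+1/7)) = 2.4876
t = (49.500−31.143)/2.4876 = 7.3793
df = 23
p-value (two-sided) = 0.00000
At α=0.1: p < α → reject H₀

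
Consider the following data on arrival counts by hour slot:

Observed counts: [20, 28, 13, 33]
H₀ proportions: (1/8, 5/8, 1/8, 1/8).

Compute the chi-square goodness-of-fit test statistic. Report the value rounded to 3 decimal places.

n = 94; E_i = n·p_i = [11.75, 58.75, 11.75, 11.75]
χ² = (20−11.75)²/11.75 + (28−58.75)²/58.75 + (13−11.75)²/11.75 + (33−11.75)²/11.75 = 60.4511
df = 3

test statistic = 60.451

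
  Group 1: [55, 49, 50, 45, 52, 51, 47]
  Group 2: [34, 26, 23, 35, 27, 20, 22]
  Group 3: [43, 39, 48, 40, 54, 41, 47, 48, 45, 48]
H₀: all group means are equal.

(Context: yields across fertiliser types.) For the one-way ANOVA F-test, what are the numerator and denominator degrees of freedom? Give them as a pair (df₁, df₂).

degrees of freedom = [2, 21]

k = 3 groups, N = 24 total
df = (k−1, N−k) = (3−1, 24−3) = (2, 21)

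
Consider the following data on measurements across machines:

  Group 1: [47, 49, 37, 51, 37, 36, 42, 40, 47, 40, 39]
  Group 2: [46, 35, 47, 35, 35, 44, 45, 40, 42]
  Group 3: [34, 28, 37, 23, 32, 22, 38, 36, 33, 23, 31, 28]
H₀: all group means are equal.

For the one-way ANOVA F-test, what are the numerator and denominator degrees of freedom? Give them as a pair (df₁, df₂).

k = 3 groups, N = 32 total
df = (k−1, N−k) = (3−1, 32−3) = (2, 29)

degrees of freedom = [2, 29]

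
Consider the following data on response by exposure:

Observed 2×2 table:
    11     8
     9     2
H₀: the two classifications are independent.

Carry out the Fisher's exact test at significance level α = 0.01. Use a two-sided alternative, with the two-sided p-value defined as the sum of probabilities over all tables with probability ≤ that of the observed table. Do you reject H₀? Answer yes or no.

Margins: r₁=19, r₂=11, c₁=20, c₂=10, n=30
p_obs = C(19,11)·C(11,9)/C(30,20); sum pmf over tables with pmf ≤ p_obs
p-value (two-sided) = 0.24647
At α=0.01: p ≥ α → fail to reject H₀

reject H₀: no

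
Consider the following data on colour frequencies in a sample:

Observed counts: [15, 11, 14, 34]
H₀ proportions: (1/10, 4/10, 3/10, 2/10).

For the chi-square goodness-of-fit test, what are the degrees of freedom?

degrees of freedom = 3

df = k − 1 = 4 − 1 = 3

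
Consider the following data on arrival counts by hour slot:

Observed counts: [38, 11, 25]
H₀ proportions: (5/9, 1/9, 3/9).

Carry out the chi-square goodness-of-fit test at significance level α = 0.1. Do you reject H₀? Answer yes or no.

n = 74; E_i = n·p_i = [41.11, 8.22, 24.67]
χ² = (38−41.11)²/41.11 + (11−8.22)²/8.22 + (25−24.67)²/24.67 = 1.1784
df = 2
p-value (upper-tail) = 0.55478
At α=0.1: p ≥ α → fail to reject H₀

reject H₀: no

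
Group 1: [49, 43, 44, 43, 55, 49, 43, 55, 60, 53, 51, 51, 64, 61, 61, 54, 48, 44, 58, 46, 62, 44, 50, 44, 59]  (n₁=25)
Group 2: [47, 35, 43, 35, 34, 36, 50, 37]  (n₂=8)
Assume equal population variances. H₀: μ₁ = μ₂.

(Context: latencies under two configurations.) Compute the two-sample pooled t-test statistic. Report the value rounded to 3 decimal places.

x̄₁=51.640, s₁=6.921, n₁=25
x̄₂=39.625, s₂=6.186, n₂=8
s_p² = [24·6.921² + 7·6.186²]/31 = 45.7302
SE = √(s_p²·(1/25+1/8)) = 2.7469
t = (51.640−39.625)/2.7469 = 4.3740
df = 31

test statistic = 4.374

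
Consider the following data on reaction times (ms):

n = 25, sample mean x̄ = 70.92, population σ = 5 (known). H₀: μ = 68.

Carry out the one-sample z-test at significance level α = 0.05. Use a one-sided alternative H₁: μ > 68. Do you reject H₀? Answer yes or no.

reject H₀: yes

SE = σ/√n = 5/√25 = 1.0000
z = (x̄−μ₀)/SE = (70.92−68)/1.0000 = 2.9200
p-value (one-sided, H₁ greater) = 0.00175
At α=0.05: p < α → reject H₀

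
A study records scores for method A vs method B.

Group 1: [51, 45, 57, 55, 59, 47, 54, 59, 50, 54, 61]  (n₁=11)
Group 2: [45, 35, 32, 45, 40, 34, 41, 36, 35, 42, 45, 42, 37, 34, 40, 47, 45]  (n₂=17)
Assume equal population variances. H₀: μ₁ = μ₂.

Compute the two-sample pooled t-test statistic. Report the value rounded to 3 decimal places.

x̄₁=53.818, s₁=5.135, n₁=11
x̄₂=39.706, s₂=4.793, n₂=17
s_p² = [10·5.135² + 16·4.793²]/26 = 24.2756
SE = √(s_p²·(1/11+1/17)) = 1.9065
t = (53.818−39.706)/1.9065 = 7.4021
df = 26

test statistic = 7.402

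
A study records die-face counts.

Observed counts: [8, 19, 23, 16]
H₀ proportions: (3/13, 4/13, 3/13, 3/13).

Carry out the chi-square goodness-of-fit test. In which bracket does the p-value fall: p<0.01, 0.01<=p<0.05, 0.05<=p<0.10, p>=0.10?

n = 66; E_i = n·p_i = [15.23, 20.31, 15.23, 15.23]
χ² = (8−15.23)²/15.23 + (19−20.31)²/20.31 + (23−15.23)²/15.23 + (16−15.23)²/15.23 = 7.5189
df = 3
p-value (upper-tail) = 0.05707
→ bracket: 0.05<=p<0.10

p-value bracket: 0.05<=p<0.10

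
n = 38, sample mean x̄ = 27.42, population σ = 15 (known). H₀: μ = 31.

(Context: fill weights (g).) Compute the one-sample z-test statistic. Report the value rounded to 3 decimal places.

SE = σ/√n = 15/√38 = 2.4333
z = (x̄−μ₀)/SE = (27.42−31)/2.4333 = -1.4712

test statistic = -1.471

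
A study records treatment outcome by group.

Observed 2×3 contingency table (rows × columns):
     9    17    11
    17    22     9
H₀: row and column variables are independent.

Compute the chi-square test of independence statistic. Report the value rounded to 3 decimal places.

Row totals [37, 48], col totals [26, 39, 20], n=85
χ² = (9−11.32)²/11.32 + (17−16.98)²/16.98 + (11−8.71)²/8.71 + (17−14.68)²/14.68 + (22−22.02)²/22.02 + (9−11.29)²/11.29 = 1.9110
df = 2

test statistic = 1.911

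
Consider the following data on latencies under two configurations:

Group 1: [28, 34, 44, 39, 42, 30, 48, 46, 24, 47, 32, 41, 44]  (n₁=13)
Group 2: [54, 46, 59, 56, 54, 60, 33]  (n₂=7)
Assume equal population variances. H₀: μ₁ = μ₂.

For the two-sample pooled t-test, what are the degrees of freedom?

df = n₁ + n₂ − 2 = 13 + 7 − 2 = 18

degrees of freedom = 18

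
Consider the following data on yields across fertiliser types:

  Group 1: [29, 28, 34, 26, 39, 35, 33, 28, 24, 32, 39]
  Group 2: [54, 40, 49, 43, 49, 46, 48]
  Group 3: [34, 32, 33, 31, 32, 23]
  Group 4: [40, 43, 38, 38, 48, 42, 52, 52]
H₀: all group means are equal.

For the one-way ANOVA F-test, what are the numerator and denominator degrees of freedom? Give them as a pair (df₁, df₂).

degrees of freedom = [3, 28]

k = 4 groups, N = 32 total
df = (k−1, N−k) = (4−1, 32−4) = (3, 28)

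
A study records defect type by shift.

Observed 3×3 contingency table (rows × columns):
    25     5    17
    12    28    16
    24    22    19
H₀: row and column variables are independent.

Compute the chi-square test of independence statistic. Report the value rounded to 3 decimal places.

test statistic = 19.822

Row totals [47, 56, 65], col totals [61, 55, 52], n=168
χ² = (25−17.07)²/17.07 + (5−15.39)²/15.39 + (17−14.55)²/14.55 + (12−20.33)²/20.33 + (28−18.33)²/18.33 + (16−17.33)²/17.33 + (24−23.60)²/23.60 + (22−21.28)²/21.28 + (19−20.12)²/20.12 = 19.8224
df = 4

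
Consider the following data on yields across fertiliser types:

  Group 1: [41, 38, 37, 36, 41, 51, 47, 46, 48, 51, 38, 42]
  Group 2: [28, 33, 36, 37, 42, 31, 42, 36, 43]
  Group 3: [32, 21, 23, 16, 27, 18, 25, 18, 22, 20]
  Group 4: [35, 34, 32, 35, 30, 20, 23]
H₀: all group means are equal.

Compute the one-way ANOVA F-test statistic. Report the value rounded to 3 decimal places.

Group means [43.00, 36.44, 22.20, 29.86], grand mean 33.553
SSB = Σnᵢ(x̄ᵢ−x̄)² = 2530.715; SSW = ΣΣ(x−x̄ᵢ)² = 966.679
MSB = 2530.715/3 = 843.5718; MSW = 966.679/34 = 28.4317
F = MSB/MSW = 29.6701
df = (3, 34)

test statistic = 29.670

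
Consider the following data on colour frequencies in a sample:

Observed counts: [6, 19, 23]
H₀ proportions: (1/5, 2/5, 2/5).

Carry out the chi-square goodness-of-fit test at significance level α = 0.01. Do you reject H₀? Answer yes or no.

n = 48; E_i = n·p_i = [9.60, 19.20, 19.20]
χ² = (6−9.60)²/9.60 + (19−19.20)²/19.20 + (23−19.20)²/19.20 = 2.1042
df = 2
p-value (upper-tail) = 0.34921
At α=0.01: p ≥ α → fail to reject H₀

reject H₀: no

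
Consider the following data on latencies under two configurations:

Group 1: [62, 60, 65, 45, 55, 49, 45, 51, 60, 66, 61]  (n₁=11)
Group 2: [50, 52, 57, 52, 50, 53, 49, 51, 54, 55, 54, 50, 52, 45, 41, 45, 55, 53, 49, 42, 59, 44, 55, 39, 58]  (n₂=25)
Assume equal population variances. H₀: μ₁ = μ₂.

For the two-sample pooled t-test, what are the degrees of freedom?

degrees of freedom = 34

df = n₁ + n₂ − 2 = 11 + 25 − 2 = 34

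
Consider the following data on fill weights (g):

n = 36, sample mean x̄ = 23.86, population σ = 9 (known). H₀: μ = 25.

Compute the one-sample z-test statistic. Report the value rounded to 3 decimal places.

test statistic = -0.760

SE = σ/√n = 9/√36 = 1.5000
z = (x̄−μ₀)/SE = (23.86−25)/1.5000 = -0.7600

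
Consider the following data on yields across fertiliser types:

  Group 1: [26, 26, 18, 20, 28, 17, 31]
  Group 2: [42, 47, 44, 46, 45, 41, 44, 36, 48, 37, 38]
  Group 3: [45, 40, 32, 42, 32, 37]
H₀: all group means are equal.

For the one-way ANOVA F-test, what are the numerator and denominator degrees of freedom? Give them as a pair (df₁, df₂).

k = 3 groups, N = 24 total
df = (k−1, N−k) = (3−1, 24−3) = (2, 21)

degrees of freedom = [2, 21]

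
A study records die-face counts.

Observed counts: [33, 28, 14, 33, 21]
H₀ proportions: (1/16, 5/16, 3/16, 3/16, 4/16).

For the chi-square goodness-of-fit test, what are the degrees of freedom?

degrees of freedom = 4

df = k − 1 = 5 − 1 = 4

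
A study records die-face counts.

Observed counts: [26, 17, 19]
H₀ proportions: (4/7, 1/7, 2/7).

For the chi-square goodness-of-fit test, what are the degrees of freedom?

df = k − 1 = 3 − 1 = 2

degrees of freedom = 2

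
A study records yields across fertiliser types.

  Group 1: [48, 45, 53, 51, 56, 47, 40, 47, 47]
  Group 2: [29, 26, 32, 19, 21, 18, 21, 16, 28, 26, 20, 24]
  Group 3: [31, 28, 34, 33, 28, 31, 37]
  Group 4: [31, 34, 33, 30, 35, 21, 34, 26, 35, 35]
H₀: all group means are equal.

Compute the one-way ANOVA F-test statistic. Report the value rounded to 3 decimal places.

test statistic = 52.661

Group means [48.22, 23.33, 31.71, 31.40], grand mean 32.895
SSB = Σnᵢ(x̄ᵢ−x̄)² = 3243.528; SSW = ΣΣ(x−x̄ᵢ)² = 698.051
MSB = 3243.528/3 = 1081.1761; MSW = 698.051/34 = 20.5309
F = MSB/MSW = 52.6609
df = (3, 34)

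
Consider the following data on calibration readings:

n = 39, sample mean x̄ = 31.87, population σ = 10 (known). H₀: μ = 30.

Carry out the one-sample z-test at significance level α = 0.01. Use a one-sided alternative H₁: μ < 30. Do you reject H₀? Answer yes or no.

reject H₀: no

SE = σ/√n = 10/√39 = 1.6013
z = (x̄−μ₀)/SE = (31.87−30)/1.6013 = 1.1678
p-value (one-sided, H₁ less) = 0.87856
At α=0.01: p ≥ α → fail to reject H₀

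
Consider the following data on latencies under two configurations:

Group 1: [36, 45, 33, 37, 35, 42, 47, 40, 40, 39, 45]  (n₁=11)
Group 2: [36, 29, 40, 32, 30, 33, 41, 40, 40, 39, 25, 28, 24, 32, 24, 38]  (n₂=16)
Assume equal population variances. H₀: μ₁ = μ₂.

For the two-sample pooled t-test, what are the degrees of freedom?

degrees of freedom = 25

df = n₁ + n₂ − 2 = 11 + 16 − 2 = 25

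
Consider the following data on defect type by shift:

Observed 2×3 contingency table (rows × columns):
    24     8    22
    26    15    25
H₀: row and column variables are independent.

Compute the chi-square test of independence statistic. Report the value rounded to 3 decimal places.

test statistic = 1.214

Row totals [54, 66], col totals [50, 23, 47], n=120
χ² = (24−22.50)²/22.50 + (8−10.35)²/10.35 + (22−21.15)²/21.15 + (26−27.50)²/27.50 + (15−12.65)²/12.65 + (25−25.85)²/25.85 = 1.2141
df = 2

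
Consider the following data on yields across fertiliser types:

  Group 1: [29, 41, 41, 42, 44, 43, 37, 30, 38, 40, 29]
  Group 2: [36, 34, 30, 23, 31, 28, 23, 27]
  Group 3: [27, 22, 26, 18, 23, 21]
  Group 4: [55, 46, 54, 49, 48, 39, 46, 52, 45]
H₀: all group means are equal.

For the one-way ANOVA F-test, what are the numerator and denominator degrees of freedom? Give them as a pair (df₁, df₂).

k = 4 groups, N = 34 total
df = (k−1, N−k) = (4−1, 34−4) = (3, 30)

degrees of freedom = [3, 30]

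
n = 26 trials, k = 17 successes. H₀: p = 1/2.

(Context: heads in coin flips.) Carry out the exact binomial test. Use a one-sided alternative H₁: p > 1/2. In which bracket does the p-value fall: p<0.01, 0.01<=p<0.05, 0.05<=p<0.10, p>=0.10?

p-value bracket: 0.05<=p<0.10

Exact binomial: n=26, k=17, p₀=1/2=0.5000
P(X≥17) from Σ C(n,i)·p₀^i·(1−p₀)^(n−i)
p-value (one-sided, H₁ greater) = 0.08432
→ bracket: 0.05<=p<0.10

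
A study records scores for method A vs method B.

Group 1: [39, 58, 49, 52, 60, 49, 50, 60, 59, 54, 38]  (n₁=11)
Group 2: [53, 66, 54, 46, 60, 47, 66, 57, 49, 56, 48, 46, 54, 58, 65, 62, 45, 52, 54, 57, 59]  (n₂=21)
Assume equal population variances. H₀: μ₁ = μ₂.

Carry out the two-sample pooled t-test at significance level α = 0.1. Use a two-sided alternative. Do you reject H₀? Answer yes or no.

x̄₁=51.636, s₁=7.762, n₁=11
x̄₂=54.952, s₂=6.622, n₂=21
s_p² = [10·7.762² + 20·6.622²]/30 = 49.3166
SE = √(s_p²·(1/11+1/21)) = 2.6138
t = (51.636−54.952)/2.6138 = -1.2687
df = 30
p-value (two-sided) = 0.21431
At α=0.1: p ≥ α → fail to reject H₀

reject H₀: no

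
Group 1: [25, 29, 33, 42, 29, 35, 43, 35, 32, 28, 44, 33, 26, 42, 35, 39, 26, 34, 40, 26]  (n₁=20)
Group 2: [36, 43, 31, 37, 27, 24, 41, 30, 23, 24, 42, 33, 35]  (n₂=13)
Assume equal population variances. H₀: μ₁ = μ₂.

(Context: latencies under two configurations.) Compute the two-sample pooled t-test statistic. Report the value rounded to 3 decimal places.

test statistic = 0.443

x̄₁=33.800, s₁=6.229, n₁=20
x̄₂=32.769, s₂=6.978, n₂=13
s_p² = [19·6.229² + 12·6.978²]/31 = 42.6293
SE = √(s_p²·(1/20+1/13)) = 2.3261
t = (33.800−32.769)/2.3261 = 0.4431
df = 31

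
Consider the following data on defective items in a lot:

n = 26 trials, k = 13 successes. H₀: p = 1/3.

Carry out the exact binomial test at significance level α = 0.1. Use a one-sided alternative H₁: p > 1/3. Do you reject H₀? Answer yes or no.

Exact binomial: n=26, k=13, p₀=1/3=0.3333
P(X≥13) from Σ C(n,i)·p₀^i·(1−p₀)^(n−i)
p-value (one-sided, H₁ greater) = 0.05827
At α=0.1: p < α → reject H₀

reject H₀: yes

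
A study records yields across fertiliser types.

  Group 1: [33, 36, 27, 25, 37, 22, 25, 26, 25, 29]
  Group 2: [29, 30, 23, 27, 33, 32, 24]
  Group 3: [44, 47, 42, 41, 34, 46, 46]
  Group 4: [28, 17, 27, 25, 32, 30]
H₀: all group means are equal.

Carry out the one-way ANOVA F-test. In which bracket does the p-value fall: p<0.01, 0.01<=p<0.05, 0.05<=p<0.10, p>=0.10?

p-value bracket: p<0.01

Group means [28.50, 28.29, 42.86, 26.50], grand mean 31.400
SSB = Σnᵢ(x̄ᵢ−x̄)² = 1214.914; SSW = ΣΣ(x−x̄ᵢ)² = 582.286
MSB = 1214.914/3 = 404.9714; MSW = 582.286/26 = 22.3956
F = MSB/MSW = 18.0826
df = (3, 26)
p-value (upper-tail) = 0.00000
→ bracket: p<0.01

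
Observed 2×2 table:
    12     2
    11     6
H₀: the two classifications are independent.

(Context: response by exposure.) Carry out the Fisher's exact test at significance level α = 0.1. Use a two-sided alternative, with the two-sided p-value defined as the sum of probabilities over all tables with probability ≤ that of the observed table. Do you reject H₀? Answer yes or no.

Margins: r₁=14, r₂=17, c₁=23, c₂=8, n=31
p_obs = C(14,12)·C(17,11)/C(31,23); sum pmf over tables with pmf ≤ p_obs
p-value (two-sided) = 0.23991
At α=0.1: p ≥ α → fail to reject H₀

reject H₀: no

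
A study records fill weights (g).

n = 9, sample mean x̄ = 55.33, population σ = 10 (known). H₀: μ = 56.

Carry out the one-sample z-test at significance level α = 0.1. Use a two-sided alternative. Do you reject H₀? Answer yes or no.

reject H₀: no

SE = σ/√n = 10/√9 = 3.3333
z = (x̄−μ₀)/SE = (55.33−56)/3.3333 = -0.2010
p-value (two-sided) = 0.84070
At α=0.1: p ≥ α → fail to reject H₀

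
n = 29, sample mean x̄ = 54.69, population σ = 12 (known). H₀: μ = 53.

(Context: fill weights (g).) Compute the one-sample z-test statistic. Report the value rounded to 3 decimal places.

SE = σ/√n = 12/√29 = 2.2283
z = (x̄−μ₀)/SE = (54.69−53)/2.2283 = 0.7584

test statistic = 0.758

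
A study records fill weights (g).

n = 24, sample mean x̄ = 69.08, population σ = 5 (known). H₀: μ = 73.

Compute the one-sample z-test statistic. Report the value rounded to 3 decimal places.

SE = σ/√n = 5/√24 = 1.0206
z = (x̄−μ₀)/SE = (69.08−73)/1.0206 = -3.8408

test statistic = -3.841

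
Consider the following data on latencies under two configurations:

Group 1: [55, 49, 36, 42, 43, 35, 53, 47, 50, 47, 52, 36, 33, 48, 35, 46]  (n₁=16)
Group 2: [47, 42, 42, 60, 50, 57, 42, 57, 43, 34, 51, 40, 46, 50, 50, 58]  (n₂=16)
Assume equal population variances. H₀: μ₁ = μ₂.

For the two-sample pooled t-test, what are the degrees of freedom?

degrees of freedom = 30

df = n₁ + n₂ − 2 = 16 + 16 − 2 = 30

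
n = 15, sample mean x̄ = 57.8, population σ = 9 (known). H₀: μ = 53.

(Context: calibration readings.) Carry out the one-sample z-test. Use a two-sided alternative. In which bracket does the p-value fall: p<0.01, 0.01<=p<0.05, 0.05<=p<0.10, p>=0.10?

p-value bracket: 0.01<=p<0.05

SE = σ/√n = 9/√15 = 2.3238
z = (x̄−μ₀)/SE = (57.8−53)/2.3238 = 2.0656
p-value (two-sided) = 0.03887
→ bracket: 0.01<=p<0.05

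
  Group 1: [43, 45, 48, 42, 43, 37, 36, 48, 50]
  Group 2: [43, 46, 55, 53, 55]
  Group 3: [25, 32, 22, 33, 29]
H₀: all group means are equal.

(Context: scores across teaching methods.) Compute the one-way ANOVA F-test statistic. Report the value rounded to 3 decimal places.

Group means [43.56, 50.40, 28.20], grand mean 41.316
SSB = Σnᵢ(x̄ᵢ−x̄)² = 1317.883; SSW = ΣΣ(x−x̄ᵢ)² = 396.222
MSB = 1317.883/2 = 658.9415; MSW = 396.222/16 = 24.7639
F = MSB/MSW = 26.6090
df = (2, 16)

test statistic = 26.609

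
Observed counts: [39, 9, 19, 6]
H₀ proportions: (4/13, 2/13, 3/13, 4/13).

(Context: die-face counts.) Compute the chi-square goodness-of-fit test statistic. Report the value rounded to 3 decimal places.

test statistic = 24.960

n = 73; E_i = n·p_i = [22.46, 11.23, 16.85, 22.46]
χ² = (39−22.46)²/22.46 + (9−11.23)²/11.23 + (19−16.85)²/16.85 + (6−22.46)²/22.46 = 24.9600
df = 3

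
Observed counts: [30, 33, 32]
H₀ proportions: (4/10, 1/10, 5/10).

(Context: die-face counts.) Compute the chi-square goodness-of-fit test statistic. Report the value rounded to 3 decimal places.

n = 95; E_i = n·p_i = [38.00, 9.50, 47.50]
χ² = (30−38.00)²/38.00 + (33−9.50)²/9.50 + (32−47.50)²/47.50 = 64.8737
df = 2

test statistic = 64.874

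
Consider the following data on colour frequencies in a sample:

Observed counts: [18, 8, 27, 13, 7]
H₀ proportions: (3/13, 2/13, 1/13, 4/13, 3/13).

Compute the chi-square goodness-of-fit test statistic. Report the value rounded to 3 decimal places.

n = 73; E_i = n·p_i = [16.85, 11.23, 5.62, 22.46, 16.85]
χ² = (18−16.85)²/16.85 + (8−11.23)²/11.23 + (27−5.62)²/5.62 + (13−22.46)²/22.46 + (7−16.85)²/16.85 = 92.1861
df = 4

test statistic = 92.186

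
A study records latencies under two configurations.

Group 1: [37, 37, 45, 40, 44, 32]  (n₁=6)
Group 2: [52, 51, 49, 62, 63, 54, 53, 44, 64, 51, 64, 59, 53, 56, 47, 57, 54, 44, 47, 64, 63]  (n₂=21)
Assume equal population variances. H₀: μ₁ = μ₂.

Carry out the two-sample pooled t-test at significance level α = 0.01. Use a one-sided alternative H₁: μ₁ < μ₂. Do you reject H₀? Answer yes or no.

reject H₀: yes

x̄₁=39.167, s₁=4.875, n₁=6
x̄₂=54.810, s₂=6.698, n₂=21
s_p² = [5·4.875² + 20·6.698²]/25 = 40.6429
SE = √(s_p²·(1/6+1/21)) = 2.9511
t = (39.167−54.810)/2.9511 = -5.3006
df = 25
p-value (one-sided, H₁ less) = 0.00001
At α=0.01: p < α → reject H₀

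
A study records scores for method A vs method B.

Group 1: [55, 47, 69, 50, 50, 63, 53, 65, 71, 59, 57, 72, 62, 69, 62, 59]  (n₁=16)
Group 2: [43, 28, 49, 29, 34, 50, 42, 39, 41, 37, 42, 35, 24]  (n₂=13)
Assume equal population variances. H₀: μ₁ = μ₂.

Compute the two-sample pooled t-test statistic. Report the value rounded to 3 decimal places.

x̄₁=60.188, s₁=7.842, n₁=16
x̄₂=37.923, s₂=7.826, n₂=13
s_p² = [15·7.842² + 12·7.826²]/27 = 61.3837
SE = √(s_p²·(1/16+1/13)) = 2.9255
t = (60.188−37.923)/2.9255 = 7.6106
df = 27

test statistic = 7.611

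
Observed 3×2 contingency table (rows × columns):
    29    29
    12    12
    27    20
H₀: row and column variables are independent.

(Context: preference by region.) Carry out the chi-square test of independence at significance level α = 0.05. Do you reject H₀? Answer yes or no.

reject H₀: no

Row totals [58, 24, 47], col totals [68, 61], n=129
χ² = (29−30.57)²/30.57 + (29−27.43)²/27.43 + (12−12.65)²/12.65 + (12−11.35)²/11.35 + (27−24.78)²/24.78 + (20−22.22)²/22.22 = 0.6647
df = 2
p-value (upper-tail) = 0.71725
At α=0.05: p ≥ α → fail to reject H₀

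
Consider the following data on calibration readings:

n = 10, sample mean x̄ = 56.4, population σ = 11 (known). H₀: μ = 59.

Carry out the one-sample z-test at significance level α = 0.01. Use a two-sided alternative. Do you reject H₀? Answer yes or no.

SE = σ/√n = 11/√10 = 3.4785
z = (x̄−μ₀)/SE = (56.4−59)/3.4785 = -0.7474
p-value (two-sided) = 0.45479
At α=0.01: p ≥ α → fail to reject H₀

reject H₀: no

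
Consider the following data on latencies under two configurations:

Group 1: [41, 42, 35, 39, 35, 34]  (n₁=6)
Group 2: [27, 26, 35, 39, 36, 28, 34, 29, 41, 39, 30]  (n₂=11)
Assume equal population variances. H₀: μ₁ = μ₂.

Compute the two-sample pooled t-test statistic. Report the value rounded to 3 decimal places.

x̄₁=37.667, s₁=3.445, n₁=6
x̄₂=33.091, s₂=5.338, n₂=11
s_p² = [5·3.445² + 10·5.338²]/15 = 22.9495
SE = √(s_p²·(1/6+1/11)) = 2.4313
t = (37.667−33.091)/2.4313 = 1.8820
df = 15

test statistic = 1.882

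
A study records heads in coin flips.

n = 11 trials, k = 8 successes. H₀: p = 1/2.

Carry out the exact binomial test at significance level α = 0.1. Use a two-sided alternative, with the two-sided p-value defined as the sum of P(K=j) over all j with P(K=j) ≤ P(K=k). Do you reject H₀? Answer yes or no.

reject H₀: no

Exact binomial: n=11, k=8, p₀=1/2=0.5000
P(X=j) = C(n,j)·p₀^j·(1−p₀)^(n−j); p = Σ P(X=j) over j with P(X=j) ≤ P(X=8)
p-value (two-sided) = 0.22656
At α=0.1: p ≥ α → fail to reject H₀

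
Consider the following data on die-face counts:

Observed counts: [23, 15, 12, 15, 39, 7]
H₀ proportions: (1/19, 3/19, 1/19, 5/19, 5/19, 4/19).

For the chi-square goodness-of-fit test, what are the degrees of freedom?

df = k − 1 = 6 − 1 = 5

degrees of freedom = 5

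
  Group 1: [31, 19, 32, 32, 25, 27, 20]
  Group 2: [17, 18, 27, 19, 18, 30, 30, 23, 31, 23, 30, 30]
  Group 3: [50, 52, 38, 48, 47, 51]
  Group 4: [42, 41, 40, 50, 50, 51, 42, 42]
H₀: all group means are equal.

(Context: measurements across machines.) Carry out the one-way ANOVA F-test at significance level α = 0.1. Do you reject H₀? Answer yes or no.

reject H₀: yes

Group means [26.57, 24.67, 47.67, 44.75], grand mean 34.121
SSB = Σnᵢ(x̄ᵢ−x̄)² = 3476.301; SSW = ΣΣ(x−x̄ᵢ)² = 809.214
MSB = 3476.301/3 = 1158.7670; MSW = 809.214/29 = 27.9039
F = MSB/MSW = 41.5270
df = (3, 29)
p-value (upper-tail) = 0.00000
At α=0.1: p < α → reject H₀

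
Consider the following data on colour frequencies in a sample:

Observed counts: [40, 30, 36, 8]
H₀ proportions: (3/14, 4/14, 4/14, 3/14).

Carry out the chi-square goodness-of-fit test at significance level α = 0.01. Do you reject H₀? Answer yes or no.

reject H₀: yes

n = 114; E_i = n·p_i = [24.43, 32.57, 32.57, 24.43]
χ² = (40−24.43)²/24.43 + (30−32.57)²/32.57 + (36−32.57)²/32.57 + (8−24.43)²/24.43 = 21.5380
df = 3
p-value (upper-tail) = 0.00008
At α=0.01: p < α → reject H₀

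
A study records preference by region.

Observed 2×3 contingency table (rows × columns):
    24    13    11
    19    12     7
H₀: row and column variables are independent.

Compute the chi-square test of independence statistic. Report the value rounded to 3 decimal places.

Row totals [48, 38], col totals [43, 25, 18], n=86
χ² = (24−24.00)²/24.00 + (13−13.95)²/13.95 + (11−10.05)²/10.05 + (19−19.00)²/19.00 + (12−11.05)²/11.05 + (7−7.95)²/7.95 = 0.3523
df = 2

test statistic = 0.352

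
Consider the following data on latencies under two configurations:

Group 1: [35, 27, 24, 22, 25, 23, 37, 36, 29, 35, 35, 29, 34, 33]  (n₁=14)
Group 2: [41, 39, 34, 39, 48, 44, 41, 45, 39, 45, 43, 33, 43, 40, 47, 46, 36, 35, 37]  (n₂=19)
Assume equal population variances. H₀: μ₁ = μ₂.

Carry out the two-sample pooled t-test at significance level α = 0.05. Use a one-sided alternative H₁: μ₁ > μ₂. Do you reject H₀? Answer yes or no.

reject H₀: no

x̄₁=30.286, s₁=5.327, n₁=14
x̄₂=40.789, s₂=4.479, n₂=19
s_p² = [13·5.327² + 18·4.479²]/31 = 23.5489
SE = √(s_p²·(1/14+1/19)) = 1.7092
t = (30.286−40.789)/1.7092 = -6.1453
df = 31
p-value (one-sided, H₁ greater) = 1.00000
At α=0.05: p ≥ α → fail to reject H₀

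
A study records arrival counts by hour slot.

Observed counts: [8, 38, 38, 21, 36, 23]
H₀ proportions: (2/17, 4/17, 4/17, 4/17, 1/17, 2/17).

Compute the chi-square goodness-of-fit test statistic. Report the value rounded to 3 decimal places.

n = 164; E_i = n·p_i = [19.29, 38.59, 38.59, 38.59, 9.65, 19.29]
χ² = (8−19.29)²/19.29 + (38−38.59)²/38.59 + (38−38.59)²/38.59 + (21−38.59)²/38.59 + (36−9.65)²/9.65 + (23−19.29)²/19.29 = 87.3460
df = 5

test statistic = 87.346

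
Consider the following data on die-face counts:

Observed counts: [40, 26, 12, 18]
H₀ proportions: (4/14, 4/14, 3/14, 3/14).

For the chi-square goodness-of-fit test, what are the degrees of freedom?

degrees of freedom = 3

df = k − 1 = 4 − 1 = 3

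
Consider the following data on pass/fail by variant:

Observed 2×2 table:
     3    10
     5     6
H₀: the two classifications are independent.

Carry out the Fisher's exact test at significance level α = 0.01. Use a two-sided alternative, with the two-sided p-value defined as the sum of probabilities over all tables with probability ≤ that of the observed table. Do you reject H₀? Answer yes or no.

Margins: r₁=13, r₂=11, c₁=8, c₂=16, n=24
p_obs = C(13,3)·C(11,5)/C(24,8); sum pmf over tables with pmf ≤ p_obs
p-value (two-sided) = 0.39045
At α=0.01: p ≥ α → fail to reject H₀

reject H₀: no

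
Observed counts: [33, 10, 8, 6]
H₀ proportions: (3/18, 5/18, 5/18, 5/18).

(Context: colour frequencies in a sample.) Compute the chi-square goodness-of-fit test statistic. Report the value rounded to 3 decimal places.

test statistic = 70.263

n = 57; E_i = n·p_i = [9.50, 15.83, 15.83, 15.83]
χ² = (33−9.50)²/9.50 + (10−15.83)²/15.83 + (8−15.83)²/15.83 + (6−15.83)²/15.83 = 70.2632
df = 3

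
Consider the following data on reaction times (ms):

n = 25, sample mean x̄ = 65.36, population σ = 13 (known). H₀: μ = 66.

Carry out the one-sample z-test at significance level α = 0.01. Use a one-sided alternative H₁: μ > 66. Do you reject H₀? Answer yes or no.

reject H₀: no

SE = σ/√n = 13/√25 = 2.6000
z = (x̄−μ₀)/SE = (65.36−66)/2.6000 = -0.2462
p-value (one-sided, H₁ greater) = 0.59722
At α=0.01: p ≥ α → fail to reject H₀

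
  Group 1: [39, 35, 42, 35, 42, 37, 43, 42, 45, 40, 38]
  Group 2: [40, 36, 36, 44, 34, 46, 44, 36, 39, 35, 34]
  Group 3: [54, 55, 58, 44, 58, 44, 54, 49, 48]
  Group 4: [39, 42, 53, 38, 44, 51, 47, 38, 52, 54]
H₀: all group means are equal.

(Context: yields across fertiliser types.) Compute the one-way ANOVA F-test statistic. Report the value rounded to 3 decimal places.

Group means [39.82, 38.55, 51.56, 45.80], grand mean 43.512
SSB = Σnᵢ(x̄ᵢ−x̄)² = 1056.058; SSW = ΣΣ(x−x̄ᵢ)² = 912.186
MSB = 1056.058/3 = 352.0193; MSW = 912.186/37 = 24.6537
F = MSB/MSW = 14.2786
df = (3, 37)

test statistic = 14.279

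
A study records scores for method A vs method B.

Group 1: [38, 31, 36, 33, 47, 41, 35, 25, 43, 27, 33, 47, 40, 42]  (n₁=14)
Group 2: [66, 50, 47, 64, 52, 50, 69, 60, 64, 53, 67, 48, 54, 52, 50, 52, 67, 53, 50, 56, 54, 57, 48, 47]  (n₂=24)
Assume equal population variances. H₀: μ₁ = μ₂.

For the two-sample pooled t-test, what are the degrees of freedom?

df = n₁ + n₂ − 2 = 14 + 24 − 2 = 36

degrees of freedom = 36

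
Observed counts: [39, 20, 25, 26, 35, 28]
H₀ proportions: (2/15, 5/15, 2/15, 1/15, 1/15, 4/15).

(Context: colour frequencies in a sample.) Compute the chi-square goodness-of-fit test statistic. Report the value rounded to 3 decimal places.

n = 173; E_i = n·p_i = [23.07, 57.67, 23.07, 11.53, 11.53, 46.13]
χ² = (39−23.07)²/23.07 + (20−57.67)²/57.67 + (25−23.07)²/23.07 + (26−11.53)²/11.53 + (35−11.53)²/11.53 + (28−46.13)²/46.13 = 108.7919
df = 5

test statistic = 108.792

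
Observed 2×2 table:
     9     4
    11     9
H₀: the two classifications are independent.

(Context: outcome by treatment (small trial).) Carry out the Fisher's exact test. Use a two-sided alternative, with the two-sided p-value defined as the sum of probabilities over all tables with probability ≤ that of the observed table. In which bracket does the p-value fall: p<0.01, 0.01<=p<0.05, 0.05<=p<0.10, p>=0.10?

p-value bracket: p>=0.10

Margins: r₁=13, r₂=20, c₁=20, c₂=13, n=33
p_obs = C(13,9)·C(20,11)/C(33,20); sum pmf over tables with pmf ≤ p_obs
p-value (two-sided) = 0.48506
→ bracket: p>=0.10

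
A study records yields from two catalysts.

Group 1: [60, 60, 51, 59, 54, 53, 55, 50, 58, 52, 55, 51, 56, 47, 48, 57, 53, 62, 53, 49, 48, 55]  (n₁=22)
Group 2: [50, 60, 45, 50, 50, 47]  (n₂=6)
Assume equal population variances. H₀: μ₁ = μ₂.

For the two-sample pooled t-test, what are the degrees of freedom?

df = n₁ + n₂ − 2 = 22 + 6 − 2 = 26

degrees of freedom = 26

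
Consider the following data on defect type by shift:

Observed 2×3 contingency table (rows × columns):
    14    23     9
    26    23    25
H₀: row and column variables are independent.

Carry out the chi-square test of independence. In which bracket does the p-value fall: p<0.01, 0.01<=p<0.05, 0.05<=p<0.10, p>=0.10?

Row totals [46, 74], col totals [40, 46, 34], n=120
χ² = (14−15.33)²/15.33 + (23−17.63)²/17.63 + (9−13.03)²/13.03 + (26−24.67)²/24.67 + (23−28.37)²/28.37 + (25−20.97)²/20.97 = 4.8607
df = 2
p-value (upper-tail) = 0.08801
→ bracket: 0.05<=p<0.10

p-value bracket: 0.05<=p<0.10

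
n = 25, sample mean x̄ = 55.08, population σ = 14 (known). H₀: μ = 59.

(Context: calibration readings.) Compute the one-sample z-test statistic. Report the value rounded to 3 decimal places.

test statistic = -1.400

SE = σ/√n = 14/√25 = 2.8000
z = (x̄−μ₀)/SE = (55.08−59)/2.8000 = -1.4000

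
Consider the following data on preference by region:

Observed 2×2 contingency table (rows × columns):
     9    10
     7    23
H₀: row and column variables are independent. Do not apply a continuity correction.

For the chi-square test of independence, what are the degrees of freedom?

df = (r−1)(c−1) = (2−1)·(2−1) = 1

degrees of freedom = 1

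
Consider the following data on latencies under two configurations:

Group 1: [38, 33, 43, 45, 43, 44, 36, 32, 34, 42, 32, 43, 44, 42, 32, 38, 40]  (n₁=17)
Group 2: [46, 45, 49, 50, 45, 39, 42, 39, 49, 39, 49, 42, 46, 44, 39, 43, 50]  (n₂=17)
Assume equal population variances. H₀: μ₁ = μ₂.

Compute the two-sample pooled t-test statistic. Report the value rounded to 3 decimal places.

test statistic = -3.660

x̄₁=38.882, s₁=4.820, n₁=17
x̄₂=44.471, s₂=4.048, n₂=17
s_p² = [16·4.820² + 16·4.048²]/32 = 19.8125
SE = √(s_p²·(1/17+1/17)) = 1.5267
t = (38.882−44.471)/1.5267 = -3.6603
df = 32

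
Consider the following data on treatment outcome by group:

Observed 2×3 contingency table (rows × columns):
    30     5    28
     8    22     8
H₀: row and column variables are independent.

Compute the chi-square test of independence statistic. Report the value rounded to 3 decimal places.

test statistic = 30.215

Row totals [63, 38], col totals [38, 27, 36], n=101
χ² = (30−23.70)²/23.70 + (5−16.84)²/16.84 + (28−22.46)²/22.46 + (8−14.30)²/14.30 + (22−10.16)²/10.16 + (8−13.54)²/13.54 = 30.2148
df = 2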